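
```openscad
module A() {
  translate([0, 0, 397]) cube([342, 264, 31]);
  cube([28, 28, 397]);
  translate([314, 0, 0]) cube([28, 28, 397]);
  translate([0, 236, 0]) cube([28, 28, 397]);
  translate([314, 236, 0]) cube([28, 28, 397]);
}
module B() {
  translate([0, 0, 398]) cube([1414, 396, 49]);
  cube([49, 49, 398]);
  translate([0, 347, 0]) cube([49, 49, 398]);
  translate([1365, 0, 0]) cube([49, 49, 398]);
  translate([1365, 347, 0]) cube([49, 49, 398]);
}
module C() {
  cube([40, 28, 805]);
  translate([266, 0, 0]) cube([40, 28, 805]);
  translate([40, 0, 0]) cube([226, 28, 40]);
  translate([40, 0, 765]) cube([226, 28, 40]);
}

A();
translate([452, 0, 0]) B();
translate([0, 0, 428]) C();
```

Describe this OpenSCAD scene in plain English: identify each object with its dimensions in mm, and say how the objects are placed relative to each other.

A is a four-legged stool. The seat is a 342×264×31 mm slab whose top surface is at z = 428 mm; four square legs, each 28×28 mm in cross-section, run from the floor (z = 0) to the underside of the seat, each flush with a corner of the seat.

B is a bench: a 1414×396 mm seat slab, 49 mm thick, top at z = 447 mm, on four 49×49 mm square legs flush with the seat corners and standing on z = 0.

C is a rectangular picture frame lying in the x–z plane (depth along y). The opening is 226 mm wide (x) by 725 mm tall (z), surrounded by a border 40 mm wide on all four sides. The frame is 28 mm deep and is made of two full-height vertical stiles with two horizontal rails fitted between them.

The bench is on the floor beside the stool on its +x side. The picture frame is on top of the stool.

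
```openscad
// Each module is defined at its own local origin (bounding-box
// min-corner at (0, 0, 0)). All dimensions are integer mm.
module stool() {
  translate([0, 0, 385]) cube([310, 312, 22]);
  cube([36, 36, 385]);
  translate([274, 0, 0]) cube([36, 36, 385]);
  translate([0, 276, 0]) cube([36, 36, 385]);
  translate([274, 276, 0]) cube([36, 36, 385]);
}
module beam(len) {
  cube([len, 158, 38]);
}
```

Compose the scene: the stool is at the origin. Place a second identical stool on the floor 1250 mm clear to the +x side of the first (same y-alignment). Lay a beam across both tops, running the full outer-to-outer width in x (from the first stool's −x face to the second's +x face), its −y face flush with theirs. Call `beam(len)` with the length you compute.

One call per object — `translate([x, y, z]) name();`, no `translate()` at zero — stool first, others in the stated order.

stool();
translate([1560, 0, 0]) stool();
translate([0, 0, 407]) beam(1870);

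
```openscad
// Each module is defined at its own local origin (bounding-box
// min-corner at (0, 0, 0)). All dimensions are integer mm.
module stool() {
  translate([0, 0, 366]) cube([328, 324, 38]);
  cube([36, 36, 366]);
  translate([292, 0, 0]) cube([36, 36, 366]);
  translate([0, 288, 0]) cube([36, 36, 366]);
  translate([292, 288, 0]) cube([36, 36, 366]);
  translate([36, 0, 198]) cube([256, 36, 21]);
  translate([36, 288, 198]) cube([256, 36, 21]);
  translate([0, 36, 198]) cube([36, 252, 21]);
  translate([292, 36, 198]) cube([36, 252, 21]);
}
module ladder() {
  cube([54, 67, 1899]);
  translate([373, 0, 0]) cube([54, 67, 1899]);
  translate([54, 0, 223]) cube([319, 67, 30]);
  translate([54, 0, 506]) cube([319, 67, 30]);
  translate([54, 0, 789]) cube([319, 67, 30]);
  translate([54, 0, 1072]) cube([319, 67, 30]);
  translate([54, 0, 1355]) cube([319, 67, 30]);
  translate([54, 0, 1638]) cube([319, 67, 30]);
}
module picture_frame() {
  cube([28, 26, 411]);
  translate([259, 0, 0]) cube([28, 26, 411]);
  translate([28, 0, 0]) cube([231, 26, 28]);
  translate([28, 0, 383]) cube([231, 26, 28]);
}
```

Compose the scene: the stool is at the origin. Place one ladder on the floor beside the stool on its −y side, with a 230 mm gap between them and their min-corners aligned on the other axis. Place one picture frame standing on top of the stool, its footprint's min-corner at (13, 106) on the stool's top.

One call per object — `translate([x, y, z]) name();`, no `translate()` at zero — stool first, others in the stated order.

stool();
translate([0, -297, 0]) ladder();
translate([13, 106, 404]) picture_frame();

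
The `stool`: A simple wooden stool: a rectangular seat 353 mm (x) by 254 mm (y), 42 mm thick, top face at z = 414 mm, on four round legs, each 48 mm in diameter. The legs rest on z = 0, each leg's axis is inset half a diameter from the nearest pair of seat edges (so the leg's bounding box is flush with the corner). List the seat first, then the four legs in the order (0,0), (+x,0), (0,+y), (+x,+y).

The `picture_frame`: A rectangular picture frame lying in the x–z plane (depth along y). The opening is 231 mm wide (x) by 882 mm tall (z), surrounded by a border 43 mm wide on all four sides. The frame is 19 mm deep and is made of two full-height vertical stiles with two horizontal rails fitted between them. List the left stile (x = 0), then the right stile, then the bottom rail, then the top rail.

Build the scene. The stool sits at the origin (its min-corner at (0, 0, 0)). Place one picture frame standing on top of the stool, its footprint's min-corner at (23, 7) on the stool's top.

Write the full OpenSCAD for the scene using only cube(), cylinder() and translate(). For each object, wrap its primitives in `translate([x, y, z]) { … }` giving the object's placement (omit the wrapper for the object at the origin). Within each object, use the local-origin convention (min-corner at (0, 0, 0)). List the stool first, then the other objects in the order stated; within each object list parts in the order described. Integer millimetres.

translate([0, 0, 372]) cube([353, 254, 42]);
translate([24, 24, 0]) cylinder(h = 372, r = 24);
translate([329, 24, 0]) cylinder(h = 372, r = 24);
translate([24, 230, 0]) cylinder(h = 372, r = 24);
translate([329, 230, 0]) cylinder(h = 372, r = 24);
translate([23, 7, 414]) {
  cube([43, 19, 968]);
  translate([274, 0, 0]) cube([43, 19, 968]);
  translate([43, 0, 0]) cube([231, 19, 43]);
  translate([43, 0, 925]) cube([231, 19, 43]);
}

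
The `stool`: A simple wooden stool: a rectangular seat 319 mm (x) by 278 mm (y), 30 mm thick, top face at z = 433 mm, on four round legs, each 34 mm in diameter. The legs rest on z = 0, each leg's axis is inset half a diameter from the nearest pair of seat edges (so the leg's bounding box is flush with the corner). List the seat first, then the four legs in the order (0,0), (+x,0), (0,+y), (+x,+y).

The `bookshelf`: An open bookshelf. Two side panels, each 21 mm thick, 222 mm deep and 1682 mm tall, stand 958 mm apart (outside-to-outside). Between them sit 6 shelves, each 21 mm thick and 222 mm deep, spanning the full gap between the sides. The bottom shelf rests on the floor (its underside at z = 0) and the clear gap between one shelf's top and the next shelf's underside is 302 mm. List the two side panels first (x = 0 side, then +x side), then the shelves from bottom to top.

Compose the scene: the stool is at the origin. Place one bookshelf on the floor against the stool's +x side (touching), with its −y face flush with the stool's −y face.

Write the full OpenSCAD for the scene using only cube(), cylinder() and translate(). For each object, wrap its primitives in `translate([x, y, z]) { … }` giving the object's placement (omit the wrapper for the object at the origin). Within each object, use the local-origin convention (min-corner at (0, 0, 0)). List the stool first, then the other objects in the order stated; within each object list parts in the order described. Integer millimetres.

translate([0, 0, 403]) cube([319, 278, 30]);
translate([17, 17, 0]) cylinder(h = 403, r = 17);
translate([302, 17, 0]) cylinder(h = 403, r = 17);
translate([17, 261, 0]) cylinder(h = 403, r = 17);
translate([302, 261, 0]) cylinder(h = 403, r = 17);
translate([319, 0, 0]) {
  cube([21, 222, 1682]);
  translate([937, 0, 0]) cube([21, 222, 1682]);
  translate([21, 0, 0]) cube([916, 222, 21]);
  translate([21, 0, 323]) cube([916, 222, 21]);
  translate([21, 0, 646]) cube([916, 222, 21]);
  translate([21, 0, 969]) cube([916, 222, 21]);
  translate([21, 0, 1292]) cube([916, 222, 21]);
  translate([21, 0, 1615]) cube([916, 222, 21]);
}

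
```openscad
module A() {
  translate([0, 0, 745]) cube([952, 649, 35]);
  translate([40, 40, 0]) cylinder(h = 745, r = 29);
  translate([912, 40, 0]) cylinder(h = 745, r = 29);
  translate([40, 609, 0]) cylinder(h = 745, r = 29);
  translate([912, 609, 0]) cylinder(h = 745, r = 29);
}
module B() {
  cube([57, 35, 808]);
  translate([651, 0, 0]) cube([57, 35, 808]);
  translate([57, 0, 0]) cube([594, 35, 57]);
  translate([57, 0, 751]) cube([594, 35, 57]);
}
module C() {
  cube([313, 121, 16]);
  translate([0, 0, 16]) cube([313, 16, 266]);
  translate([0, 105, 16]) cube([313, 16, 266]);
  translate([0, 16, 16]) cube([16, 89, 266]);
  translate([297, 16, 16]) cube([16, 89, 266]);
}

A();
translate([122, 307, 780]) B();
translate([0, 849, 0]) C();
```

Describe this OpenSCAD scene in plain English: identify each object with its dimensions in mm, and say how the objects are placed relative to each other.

A is a table: top 952 mm (x) × 649 mm (y), 35 mm thick, upper face at z = 780 mm, on four round legs of 58 mm diameter, each leg's bounding box inset 11 mm from the nearest pair of top edges, running from z = 0 to the bottom of the top.

B is a picture frame with a 594×694 mm rectangular opening (x by z) and a uniform 57 mm border on every side. Frame depth is 35 mm along y. It is built from two vertical stiles running the full outside height and two horizontal rails spanning the gap between the stiles.

C is an open storage box with external size 313×121×282 mm and wall thickness 16 mm (the base is also 16 mm thick). The base covers the whole footprint; the four walls stand on the base, with the y-facing walls full-width and the x-facing walls fitting between their inner faces.

The picture frame is on top of the table, centred. The open box is on the floor beside the table on its +y side.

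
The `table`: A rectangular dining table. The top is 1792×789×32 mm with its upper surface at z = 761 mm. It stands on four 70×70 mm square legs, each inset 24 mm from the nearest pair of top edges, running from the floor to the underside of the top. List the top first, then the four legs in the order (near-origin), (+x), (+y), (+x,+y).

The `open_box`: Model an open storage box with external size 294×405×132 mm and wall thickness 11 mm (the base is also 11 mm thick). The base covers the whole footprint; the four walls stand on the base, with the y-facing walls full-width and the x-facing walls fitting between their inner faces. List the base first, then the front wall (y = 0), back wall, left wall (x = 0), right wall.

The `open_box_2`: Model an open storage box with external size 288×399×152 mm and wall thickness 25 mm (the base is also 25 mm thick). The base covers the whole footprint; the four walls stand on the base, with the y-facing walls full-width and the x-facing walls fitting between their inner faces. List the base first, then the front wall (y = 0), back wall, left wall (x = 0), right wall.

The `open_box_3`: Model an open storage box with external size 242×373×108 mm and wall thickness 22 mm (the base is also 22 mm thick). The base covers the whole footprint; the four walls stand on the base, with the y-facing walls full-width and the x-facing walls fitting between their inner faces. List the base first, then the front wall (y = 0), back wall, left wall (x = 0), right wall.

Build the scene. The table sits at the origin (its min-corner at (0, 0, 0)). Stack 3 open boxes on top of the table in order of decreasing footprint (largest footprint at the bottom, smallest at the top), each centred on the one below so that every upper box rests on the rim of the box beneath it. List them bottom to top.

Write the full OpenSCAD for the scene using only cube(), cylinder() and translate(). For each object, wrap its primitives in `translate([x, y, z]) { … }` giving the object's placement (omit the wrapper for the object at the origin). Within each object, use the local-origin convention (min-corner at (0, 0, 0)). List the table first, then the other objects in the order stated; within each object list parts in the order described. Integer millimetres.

translate([0, 0, 729]) cube([1792, 789, 32]);
translate([24, 24, 0]) cube([70, 70, 729]);
translate([1698, 24, 0]) cube([70, 70, 729]);
translate([24, 695, 0]) cube([70, 70, 729]);
translate([1698, 695, 0]) cube([70, 70, 729]);
translate([749, 192, 761]) {
  cube([294, 405, 11]);
  translate([0, 0, 11]) cube([294, 11, 121]);
  translate([0, 394, 11]) cube([294, 11, 121]);
  translate([0, 11, 11]) cube([11, 383, 121]);
  translate([283, 11, 11]) cube([11, 383, 121]);
}
translate([752, 195, 893]) {
  cube([288, 399, 25]);
  translate([0, 0, 25]) cube([288, 25, 127]);
  translate([0, 374, 25]) cube([288, 25, 127]);
  translate([0, 25, 25]) cube([25, 349, 127]);
  translate([263, 25, 25]) cube([25, 349, 127]);
}
translate([775, 208, 1045]) {
  cube([242, 373, 22]);
  translate([0, 0, 22]) cube([242, 22, 86]);
  translate([0, 351, 22]) cube([242, 22, 86]);
  translate([0, 22, 22]) cube([22, 329, 86]);
  translate([220, 22, 22]) cube([22, 329, 86]);
}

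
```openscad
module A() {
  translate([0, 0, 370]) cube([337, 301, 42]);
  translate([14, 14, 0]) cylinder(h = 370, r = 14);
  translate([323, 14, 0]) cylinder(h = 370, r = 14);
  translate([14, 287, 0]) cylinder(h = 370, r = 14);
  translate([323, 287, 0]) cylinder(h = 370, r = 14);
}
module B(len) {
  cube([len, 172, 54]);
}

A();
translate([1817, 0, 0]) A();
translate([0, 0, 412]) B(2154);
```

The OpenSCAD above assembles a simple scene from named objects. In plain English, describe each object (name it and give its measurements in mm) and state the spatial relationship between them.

A is a four-legged stool. The seat is a 337×301×42 mm slab whose top surface is at z = 412 mm; four round legs, each 28 mm in diameter, run from the floor (z = 0) to the underside of the seat, each leg's axis is inset half a diameter from the nearest pair of seat edges (so the leg's bounding box is flush with the corner).

B is a rectangular beam 2154 mm long (x), 172 mm deep (y), 54 mm thick (z).

The beam spans the tops of two stools placed 1480 mm apart, resting at z = 412 mm.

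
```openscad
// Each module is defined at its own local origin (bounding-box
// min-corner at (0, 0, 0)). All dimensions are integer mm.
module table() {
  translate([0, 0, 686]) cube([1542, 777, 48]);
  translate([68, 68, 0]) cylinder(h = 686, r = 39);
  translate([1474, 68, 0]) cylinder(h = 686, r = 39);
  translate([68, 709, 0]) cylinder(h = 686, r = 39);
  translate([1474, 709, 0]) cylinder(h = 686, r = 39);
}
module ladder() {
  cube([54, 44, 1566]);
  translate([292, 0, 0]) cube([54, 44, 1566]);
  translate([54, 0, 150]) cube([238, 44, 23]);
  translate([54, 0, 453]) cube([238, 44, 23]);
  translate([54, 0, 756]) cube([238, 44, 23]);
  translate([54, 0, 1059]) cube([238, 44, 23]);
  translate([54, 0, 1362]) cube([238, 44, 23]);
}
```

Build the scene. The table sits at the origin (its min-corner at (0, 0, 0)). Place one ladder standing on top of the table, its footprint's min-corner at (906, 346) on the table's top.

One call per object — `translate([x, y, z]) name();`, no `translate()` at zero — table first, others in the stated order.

table();
translate([906, 346, 734]) ladder();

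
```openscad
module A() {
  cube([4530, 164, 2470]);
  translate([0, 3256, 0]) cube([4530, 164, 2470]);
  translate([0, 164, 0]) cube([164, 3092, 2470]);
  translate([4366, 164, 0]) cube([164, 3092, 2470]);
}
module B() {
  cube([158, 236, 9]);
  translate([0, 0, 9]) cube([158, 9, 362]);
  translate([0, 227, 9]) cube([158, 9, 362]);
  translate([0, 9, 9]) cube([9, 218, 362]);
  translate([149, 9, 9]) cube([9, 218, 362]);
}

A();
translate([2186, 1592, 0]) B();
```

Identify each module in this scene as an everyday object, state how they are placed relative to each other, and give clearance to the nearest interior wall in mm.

A is a house frame. B is an open box. The open box sits inside the house frame, centred. The clearance to the nearest interior wall is 1428 mm.

Clearances: x = 2022, y = 1428; minimum 1428 mm.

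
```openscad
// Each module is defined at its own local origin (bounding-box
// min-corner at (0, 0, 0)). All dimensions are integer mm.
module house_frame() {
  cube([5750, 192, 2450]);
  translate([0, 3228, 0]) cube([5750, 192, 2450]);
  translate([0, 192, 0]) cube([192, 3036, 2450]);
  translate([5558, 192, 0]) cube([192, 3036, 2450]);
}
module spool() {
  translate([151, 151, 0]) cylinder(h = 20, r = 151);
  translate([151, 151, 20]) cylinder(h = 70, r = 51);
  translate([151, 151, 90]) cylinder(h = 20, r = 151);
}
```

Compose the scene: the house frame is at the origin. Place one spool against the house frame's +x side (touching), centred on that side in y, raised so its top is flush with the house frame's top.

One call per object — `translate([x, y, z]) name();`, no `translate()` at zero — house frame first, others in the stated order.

house_frame();
translate([5750, 1559, 2340]) spool();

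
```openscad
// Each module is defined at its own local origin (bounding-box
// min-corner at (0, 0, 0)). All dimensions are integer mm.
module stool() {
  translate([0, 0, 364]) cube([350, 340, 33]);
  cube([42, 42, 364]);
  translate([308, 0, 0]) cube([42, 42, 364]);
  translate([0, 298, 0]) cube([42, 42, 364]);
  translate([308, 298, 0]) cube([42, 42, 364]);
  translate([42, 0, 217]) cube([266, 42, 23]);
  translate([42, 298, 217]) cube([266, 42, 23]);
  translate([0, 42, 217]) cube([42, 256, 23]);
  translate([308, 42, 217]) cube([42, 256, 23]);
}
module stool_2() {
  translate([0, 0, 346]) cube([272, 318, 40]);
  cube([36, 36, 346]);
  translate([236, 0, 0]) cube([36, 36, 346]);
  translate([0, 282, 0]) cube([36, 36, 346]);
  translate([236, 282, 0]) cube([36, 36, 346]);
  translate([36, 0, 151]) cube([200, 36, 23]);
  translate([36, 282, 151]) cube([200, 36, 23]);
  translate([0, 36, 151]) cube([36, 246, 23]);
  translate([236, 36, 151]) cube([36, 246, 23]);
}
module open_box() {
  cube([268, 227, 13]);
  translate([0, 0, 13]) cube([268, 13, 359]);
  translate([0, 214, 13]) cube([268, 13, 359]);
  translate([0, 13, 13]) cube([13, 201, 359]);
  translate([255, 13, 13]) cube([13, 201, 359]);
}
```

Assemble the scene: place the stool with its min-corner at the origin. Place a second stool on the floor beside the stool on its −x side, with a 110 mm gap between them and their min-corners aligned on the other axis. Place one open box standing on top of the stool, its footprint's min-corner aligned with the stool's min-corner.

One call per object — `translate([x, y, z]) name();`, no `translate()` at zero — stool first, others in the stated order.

stool();
translate([-382, 0, 0]) stool_2();
translate([0, 0, 397]) open_box();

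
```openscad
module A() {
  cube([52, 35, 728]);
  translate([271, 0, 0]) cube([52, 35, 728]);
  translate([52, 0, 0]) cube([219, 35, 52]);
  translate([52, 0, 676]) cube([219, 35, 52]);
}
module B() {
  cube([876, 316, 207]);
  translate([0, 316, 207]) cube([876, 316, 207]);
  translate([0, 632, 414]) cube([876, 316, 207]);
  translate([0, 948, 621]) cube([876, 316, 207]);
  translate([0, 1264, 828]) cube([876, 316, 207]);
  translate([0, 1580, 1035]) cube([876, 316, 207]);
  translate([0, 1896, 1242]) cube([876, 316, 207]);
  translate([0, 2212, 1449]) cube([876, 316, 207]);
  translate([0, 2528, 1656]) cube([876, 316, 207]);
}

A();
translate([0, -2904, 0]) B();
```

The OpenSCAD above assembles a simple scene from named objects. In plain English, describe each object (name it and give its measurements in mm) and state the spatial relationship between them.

A is a picture frame with a 219×624 mm rectangular opening (x by z) and a uniform 52 mm border on every side. Frame depth is 35 mm along y. It is built from two vertical stiles running the full outside height and two horizontal rails spanning the gap between the stiles.

B is a straight staircase of 9 solid steps. Each step is 876 mm wide (x), 316 mm deep (y, the going) and 207 mm tall (the rise). The first step rests on the floor; each subsequent step sits one going further in +y and one rise higher in +z, directly behind and above the previous step with no overlap.

The staircase is on the floor beside the picture frame on its −y side.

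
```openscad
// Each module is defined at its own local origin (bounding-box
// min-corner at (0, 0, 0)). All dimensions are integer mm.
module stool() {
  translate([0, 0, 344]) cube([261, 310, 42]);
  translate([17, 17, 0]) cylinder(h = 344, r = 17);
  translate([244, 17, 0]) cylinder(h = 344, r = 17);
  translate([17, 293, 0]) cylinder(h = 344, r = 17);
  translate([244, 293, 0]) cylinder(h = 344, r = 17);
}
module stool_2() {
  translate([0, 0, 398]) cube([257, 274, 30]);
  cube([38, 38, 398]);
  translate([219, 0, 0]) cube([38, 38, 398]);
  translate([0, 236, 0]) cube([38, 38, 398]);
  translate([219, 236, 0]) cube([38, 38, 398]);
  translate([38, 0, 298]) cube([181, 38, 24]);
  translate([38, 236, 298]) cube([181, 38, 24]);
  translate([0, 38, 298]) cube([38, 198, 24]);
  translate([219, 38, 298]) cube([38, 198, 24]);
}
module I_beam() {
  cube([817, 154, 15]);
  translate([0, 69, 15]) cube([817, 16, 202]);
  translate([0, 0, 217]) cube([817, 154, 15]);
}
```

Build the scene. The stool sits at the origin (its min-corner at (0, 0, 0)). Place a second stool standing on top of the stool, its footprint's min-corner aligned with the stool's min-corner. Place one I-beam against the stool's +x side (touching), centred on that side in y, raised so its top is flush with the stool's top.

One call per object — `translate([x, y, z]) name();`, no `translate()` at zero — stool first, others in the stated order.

stool();
translate([0, 0, 386]) stool_2();
translate([261, 78, 154]) I_beam();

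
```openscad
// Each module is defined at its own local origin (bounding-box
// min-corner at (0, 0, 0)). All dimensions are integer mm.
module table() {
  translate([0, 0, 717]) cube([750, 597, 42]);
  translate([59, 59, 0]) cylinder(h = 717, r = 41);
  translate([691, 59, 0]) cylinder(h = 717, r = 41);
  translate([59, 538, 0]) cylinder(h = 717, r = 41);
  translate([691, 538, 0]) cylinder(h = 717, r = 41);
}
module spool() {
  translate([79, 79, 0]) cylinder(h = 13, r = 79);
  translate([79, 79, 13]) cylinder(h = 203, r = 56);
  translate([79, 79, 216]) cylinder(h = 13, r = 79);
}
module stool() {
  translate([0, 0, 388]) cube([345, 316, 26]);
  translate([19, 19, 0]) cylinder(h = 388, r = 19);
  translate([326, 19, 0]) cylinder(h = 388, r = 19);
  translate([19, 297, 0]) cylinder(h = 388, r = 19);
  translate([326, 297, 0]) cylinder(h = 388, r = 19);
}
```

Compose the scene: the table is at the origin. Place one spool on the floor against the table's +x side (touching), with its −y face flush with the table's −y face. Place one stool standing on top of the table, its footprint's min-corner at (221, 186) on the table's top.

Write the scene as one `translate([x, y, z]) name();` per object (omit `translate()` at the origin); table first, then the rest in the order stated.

table();
translate([750, 0, 0]) spool();
translate([221, 186, 759]) stool();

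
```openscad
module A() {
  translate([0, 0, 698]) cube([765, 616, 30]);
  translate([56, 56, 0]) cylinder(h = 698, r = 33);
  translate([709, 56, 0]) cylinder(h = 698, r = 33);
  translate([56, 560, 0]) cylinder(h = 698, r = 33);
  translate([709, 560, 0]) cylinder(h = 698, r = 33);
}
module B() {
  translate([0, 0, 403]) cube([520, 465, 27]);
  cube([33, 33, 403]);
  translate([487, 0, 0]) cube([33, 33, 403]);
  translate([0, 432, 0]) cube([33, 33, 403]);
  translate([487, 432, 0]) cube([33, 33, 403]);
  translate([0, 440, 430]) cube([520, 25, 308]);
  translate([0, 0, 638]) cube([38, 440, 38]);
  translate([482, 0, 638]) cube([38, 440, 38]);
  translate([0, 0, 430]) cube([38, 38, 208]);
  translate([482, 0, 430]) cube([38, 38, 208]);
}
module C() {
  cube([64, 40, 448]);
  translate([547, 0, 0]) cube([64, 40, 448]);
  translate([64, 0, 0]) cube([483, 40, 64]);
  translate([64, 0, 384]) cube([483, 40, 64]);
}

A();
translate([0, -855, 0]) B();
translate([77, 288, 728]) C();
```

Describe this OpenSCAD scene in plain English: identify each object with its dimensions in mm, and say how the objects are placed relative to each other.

A is a table: top 765 mm (x) × 616 mm (y), 30 mm thick, upper face at z = 728 mm, on four round legs of 66 mm diameter, each leg's bounding box inset 23 mm from the nearest pair of top edges, running from z = 0 to the bottom of the top.

B is a chair: 520×465 mm seat, 27 mm thick, top at z = 430 mm, on four 33 mm square corner legs flush with the seat edges. A 25 mm thick backrest slab spans the full seat width, extending 308 mm above the seat top, its back face flush with the seat's +y edge. Two armrests of 38×38 mm section run along each side from the seat's front edge to the front of the backrest, top faces 246 mm above the seat top and outer faces flush with the seat's x-edges; a 38×38 mm post under the front of each armrest stands on the seat at the front corner.

C is a picture frame with a 483×320 mm rectangular opening (x by z) and a uniform 64 mm border on every side. Frame depth is 40 mm along y. It is built from two vertical stiles running the full outside height and two horizontal rails spanning the gap between the stiles.

The chair is on the floor beside the table on its −y side. The picture frame is on top of the table, centred.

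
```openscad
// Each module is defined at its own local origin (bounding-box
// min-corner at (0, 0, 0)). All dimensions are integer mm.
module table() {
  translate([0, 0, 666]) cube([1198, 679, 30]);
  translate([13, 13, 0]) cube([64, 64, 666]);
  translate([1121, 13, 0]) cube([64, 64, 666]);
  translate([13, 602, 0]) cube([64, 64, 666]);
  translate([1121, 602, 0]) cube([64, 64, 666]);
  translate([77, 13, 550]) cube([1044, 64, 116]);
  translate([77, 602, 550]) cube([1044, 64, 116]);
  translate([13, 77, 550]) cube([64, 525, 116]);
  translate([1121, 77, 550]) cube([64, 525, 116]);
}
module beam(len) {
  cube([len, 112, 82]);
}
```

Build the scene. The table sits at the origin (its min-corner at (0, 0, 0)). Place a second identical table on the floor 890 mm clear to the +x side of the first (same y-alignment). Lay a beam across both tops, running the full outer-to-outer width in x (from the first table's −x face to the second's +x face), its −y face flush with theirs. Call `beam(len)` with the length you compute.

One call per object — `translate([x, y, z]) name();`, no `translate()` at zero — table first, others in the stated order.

table();
translate([2088, 0, 0]) table();
translate([0, 0, 696]) beam(3286);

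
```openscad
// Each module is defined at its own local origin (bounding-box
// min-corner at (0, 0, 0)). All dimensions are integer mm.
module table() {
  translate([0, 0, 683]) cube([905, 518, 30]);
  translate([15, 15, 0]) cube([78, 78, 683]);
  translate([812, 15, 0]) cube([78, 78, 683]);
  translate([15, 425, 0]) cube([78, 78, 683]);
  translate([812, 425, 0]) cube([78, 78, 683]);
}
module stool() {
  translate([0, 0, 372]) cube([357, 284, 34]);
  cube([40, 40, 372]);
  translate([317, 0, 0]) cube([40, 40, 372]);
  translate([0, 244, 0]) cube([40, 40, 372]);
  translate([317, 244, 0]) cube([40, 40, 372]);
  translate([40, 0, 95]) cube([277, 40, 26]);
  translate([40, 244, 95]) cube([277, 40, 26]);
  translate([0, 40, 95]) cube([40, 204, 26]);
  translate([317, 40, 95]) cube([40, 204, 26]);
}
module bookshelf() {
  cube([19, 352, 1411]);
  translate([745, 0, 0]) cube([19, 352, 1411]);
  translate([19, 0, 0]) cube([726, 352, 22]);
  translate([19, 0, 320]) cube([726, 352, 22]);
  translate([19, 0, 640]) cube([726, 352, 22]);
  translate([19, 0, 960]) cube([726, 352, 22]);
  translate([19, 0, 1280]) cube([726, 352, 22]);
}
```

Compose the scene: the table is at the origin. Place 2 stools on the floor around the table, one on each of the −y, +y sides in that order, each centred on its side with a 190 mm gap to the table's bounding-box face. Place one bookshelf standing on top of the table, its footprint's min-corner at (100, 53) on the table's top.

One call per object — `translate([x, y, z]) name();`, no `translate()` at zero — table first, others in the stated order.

table();
translate([274, -474, 0]) stool();
translate([274, 708, 0]) stool();
translate([100, 53, 713]) bookshelf();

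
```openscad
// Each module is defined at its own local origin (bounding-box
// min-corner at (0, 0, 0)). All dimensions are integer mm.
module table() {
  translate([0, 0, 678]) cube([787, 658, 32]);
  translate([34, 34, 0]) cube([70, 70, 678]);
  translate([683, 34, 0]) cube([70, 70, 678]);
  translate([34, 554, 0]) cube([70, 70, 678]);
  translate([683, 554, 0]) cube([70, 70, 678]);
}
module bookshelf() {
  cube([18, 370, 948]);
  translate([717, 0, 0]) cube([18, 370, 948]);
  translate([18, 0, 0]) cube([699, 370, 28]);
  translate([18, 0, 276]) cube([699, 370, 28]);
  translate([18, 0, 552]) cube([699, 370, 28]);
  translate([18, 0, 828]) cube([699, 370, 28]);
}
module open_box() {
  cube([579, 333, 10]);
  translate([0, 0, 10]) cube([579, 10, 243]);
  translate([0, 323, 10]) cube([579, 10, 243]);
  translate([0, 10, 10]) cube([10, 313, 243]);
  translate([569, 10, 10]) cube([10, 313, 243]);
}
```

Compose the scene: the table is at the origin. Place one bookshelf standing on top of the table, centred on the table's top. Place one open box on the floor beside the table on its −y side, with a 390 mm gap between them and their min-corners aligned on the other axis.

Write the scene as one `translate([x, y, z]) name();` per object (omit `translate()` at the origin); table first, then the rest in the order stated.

table();
translate([26, 144, 710]) bookshelf();
translate([0, -723, 0]) open_box();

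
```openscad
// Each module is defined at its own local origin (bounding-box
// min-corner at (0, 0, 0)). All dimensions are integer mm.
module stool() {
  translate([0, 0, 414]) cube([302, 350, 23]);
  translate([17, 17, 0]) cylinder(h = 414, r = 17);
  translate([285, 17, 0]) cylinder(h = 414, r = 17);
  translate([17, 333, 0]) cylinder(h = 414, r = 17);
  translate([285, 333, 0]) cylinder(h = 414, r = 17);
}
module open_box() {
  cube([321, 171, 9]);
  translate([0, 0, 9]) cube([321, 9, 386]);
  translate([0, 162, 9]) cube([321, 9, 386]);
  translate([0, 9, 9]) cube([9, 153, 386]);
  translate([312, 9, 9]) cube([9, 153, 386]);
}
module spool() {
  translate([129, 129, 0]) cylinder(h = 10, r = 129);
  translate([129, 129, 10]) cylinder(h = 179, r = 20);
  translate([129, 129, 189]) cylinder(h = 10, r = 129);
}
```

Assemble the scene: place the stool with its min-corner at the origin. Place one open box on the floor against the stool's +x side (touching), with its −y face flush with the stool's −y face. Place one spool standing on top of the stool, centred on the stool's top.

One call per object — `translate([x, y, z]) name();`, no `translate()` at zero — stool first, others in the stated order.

stool();
translate([302, 0, 0]) open_box();
translate([22, 46, 437]) spool();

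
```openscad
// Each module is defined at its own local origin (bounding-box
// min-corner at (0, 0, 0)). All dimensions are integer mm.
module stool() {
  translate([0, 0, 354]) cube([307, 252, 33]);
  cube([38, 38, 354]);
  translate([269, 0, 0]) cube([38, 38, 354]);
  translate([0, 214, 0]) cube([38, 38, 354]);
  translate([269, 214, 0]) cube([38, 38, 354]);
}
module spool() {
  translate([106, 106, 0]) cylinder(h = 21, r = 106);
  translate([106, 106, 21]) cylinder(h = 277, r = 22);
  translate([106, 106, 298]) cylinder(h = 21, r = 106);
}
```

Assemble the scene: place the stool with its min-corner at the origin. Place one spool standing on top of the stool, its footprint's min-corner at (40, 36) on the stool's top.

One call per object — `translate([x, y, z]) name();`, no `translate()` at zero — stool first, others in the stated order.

stool();
translate([40, 36, 387]) spool();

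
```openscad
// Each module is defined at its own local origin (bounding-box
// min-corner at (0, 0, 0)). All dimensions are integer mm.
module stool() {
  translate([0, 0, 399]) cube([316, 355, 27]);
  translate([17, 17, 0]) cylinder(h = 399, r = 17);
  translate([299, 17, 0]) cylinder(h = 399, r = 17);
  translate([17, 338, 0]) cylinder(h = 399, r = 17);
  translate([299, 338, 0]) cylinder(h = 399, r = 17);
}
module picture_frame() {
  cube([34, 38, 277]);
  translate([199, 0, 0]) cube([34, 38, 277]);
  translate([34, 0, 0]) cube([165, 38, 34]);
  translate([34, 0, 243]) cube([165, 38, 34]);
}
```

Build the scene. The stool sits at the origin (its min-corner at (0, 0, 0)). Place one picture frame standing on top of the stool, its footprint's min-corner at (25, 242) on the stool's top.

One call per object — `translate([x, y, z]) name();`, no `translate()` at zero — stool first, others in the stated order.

stool();
translate([25, 242, 426]) picture_frame();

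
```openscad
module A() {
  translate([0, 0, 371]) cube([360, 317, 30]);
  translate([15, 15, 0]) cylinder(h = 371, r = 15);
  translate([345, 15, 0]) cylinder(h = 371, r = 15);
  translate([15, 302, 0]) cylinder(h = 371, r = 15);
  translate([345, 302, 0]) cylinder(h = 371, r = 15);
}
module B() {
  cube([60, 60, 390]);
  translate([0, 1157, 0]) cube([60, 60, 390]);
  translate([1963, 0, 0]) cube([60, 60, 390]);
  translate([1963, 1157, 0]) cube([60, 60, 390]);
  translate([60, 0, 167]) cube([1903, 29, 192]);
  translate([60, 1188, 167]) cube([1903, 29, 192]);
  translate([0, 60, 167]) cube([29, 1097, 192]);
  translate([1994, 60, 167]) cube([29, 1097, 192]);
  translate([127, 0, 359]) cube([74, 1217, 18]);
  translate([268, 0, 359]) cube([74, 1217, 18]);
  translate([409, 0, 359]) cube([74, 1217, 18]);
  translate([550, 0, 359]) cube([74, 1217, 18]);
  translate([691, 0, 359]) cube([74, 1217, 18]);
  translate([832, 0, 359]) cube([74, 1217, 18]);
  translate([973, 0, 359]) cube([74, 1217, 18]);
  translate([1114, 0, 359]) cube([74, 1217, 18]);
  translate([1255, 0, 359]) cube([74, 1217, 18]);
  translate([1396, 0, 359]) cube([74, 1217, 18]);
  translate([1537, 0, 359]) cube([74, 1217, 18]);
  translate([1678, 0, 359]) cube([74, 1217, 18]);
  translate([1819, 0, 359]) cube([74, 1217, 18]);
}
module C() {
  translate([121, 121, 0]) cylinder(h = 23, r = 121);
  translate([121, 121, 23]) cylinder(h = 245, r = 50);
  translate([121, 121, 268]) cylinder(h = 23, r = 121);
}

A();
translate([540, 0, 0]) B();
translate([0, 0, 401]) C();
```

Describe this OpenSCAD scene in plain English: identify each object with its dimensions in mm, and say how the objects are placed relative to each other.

A is a four-legged stool. The seat is a 360×317×30 mm slab whose top surface is at z = 401 mm; four round legs, each 30 mm in diameter, run from the floor (z = 0) to the underside of the seat, each leg's axis is inset half a diameter from the nearest pair of seat edges (so the leg's bounding box is flush with the corner).

B is a bed frame 2023 mm long (x) by 1217 mm wide (y). Four 60×60 mm corner posts, 390 mm tall, at the corners of the footprint. Four rails of 29 mm thickness and 192 mm height run between adjacent posts with their undersides at z = 167 mm, their outer faces flush with the outside of the frame (the two x-running rails run between the posts' inner faces; the two y-running rails run between the posts' inner faces). 13 slats, each 74 mm wide (x) and 18 mm thick, lie across the top of the two x-running rails, running the full 1217 mm width of the frame in y; the slats are evenly spaced along x between the inner faces of the end posts with equal gaps (rounded down to the nearest mm) at the −x end and between each pair — any rounding remainder accumulates at the +x end.

C is a spool: two coaxial disc flanges of radius 121 mm and thickness 23 mm, joined by a core cylinder of radius 50 mm and height 245 mm. The lower flange rests on z = 0 and the three cylinders share a vertical axis.

The bed frame is on the floor beside the stool on its +x side. The spool is on top of the stool.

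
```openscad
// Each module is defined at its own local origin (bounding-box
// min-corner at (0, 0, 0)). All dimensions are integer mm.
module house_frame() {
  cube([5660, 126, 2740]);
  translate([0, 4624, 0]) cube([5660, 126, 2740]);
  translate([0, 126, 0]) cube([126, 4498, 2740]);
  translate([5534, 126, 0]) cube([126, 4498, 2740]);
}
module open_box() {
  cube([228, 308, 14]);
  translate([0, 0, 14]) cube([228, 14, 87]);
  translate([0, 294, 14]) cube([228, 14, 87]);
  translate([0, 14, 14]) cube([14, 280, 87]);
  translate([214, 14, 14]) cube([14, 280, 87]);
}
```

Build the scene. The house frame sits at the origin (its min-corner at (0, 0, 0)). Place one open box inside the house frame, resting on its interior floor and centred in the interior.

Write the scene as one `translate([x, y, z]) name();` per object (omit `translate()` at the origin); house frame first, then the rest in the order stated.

house_frame();
translate([2716, 2221, 0]) open_box();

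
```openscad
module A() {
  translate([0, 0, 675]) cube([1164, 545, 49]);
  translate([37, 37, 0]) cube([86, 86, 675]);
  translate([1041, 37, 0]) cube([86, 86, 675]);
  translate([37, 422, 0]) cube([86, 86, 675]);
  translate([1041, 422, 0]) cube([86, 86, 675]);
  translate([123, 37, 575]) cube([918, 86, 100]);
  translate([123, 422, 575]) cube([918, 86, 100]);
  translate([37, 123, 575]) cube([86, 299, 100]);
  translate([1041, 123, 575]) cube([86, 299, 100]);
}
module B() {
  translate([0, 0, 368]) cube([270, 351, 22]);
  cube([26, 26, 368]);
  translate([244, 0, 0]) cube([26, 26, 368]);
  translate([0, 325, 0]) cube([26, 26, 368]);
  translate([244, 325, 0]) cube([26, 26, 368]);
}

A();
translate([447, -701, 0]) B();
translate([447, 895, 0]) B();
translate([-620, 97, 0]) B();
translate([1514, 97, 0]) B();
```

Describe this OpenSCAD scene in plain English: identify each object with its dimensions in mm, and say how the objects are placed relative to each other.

A is a table with a 1164×545 mm rectangular top, 49 mm thick, top surface at z = 724 mm, supported by four 86×86 mm square legs, each inset 37 mm from the nearest pair of top edges, running from the floor. Four apron rails, 86 mm thick and 100 mm tall, run between adjacent legs with their top edges flush with the underside of the top and their outer faces flush with the legs' outer faces.

B is a simple wooden stool: a rectangular seat 270 mm (x) by 351 mm (y), 22 mm thick, top face at z = 390 mm, on four square legs, each 26×26 mm in cross-section. The legs rest on z = 0, each flush with a corner of the seat.

Four stools sit around the table at the −y, +y, −x, +x sides.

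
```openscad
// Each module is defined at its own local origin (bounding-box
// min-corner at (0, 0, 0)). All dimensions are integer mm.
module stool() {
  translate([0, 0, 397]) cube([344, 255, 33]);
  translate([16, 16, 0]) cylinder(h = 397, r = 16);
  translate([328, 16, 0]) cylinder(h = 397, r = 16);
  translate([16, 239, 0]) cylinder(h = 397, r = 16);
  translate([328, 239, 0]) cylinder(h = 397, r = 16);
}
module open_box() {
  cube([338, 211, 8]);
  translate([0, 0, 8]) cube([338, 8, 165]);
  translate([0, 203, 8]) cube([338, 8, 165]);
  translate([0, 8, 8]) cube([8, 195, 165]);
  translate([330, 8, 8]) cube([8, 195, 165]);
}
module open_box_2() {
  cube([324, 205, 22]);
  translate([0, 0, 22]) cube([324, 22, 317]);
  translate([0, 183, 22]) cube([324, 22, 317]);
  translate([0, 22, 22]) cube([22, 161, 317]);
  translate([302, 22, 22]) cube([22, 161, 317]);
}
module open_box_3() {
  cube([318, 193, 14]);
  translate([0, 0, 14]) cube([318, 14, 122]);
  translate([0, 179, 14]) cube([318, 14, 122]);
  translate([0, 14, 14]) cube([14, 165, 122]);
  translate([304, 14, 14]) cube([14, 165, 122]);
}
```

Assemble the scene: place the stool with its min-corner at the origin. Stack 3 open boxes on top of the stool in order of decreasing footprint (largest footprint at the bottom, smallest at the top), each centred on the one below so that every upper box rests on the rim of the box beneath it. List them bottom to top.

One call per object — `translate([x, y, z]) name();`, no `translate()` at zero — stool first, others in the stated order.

stool();
translate([3, 22, 430]) open_box();
translate([10, 25, 603]) open_box_2();
translate([13, 31, 942]) open_box_3();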